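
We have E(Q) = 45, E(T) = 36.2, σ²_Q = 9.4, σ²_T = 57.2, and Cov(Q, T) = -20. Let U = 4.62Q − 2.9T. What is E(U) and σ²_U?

E(U) = 4.62·E(Q) + (-2.9)·E(T) = 4.62·45 + (-2.9)·36.2 = 102.92.
σ²_U = a²·σ²_Q + b²·σ²_T + 2ab·Cov(Q, T) with a = 4.62, b = -2.9.
= 4.62²·9.4 + (-2.9)²·57.2 + 2·4.62·(-2.9)·(-20)
= 200.63736 + 481.052 + 535.92 = 1217.60936.

E(U) = 102.92, σ²_U = 1217.60936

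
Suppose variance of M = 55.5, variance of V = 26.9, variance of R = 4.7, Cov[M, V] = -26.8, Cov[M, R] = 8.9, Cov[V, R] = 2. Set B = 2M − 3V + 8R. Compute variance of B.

variance of B = 1275.3

variance of B = a²·variance of M + b²·variance of V + c²·variance of R + 2ab·Cov[M, V] + 2ac·Cov[M, R] + 2bc·Cov[V, R], with a = 2, b = -3, c = 8.
= 222 + 242.1 + 300.8 + 321.6 + 284.8 + (-96)
= 1275.3.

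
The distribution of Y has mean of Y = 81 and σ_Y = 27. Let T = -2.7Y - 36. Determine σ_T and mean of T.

T = -2.7Y - 36 is linear with a = -2.7, b = -36.
σ_T = |a|·σ_Y = |-2.7|·27 = 72.9.
mean of T = a·mean of Y + b = (-2.7)·81 + (-36) = -254.7.

σ_T = 72.9, mean of T = -254.7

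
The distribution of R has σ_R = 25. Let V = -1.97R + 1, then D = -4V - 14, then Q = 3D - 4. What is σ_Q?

σ_Q = 591

σ_V = |-1.97|·25 = 49.25.
σ_D = |-4|·49.25 = 197.
σ_Q = |3|·197 = 591.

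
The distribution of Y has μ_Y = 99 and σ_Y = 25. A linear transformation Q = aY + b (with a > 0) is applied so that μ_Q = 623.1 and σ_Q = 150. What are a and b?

σ_Q = a·σ_Y (a > 0), so a = 150/25 = 6.
μ_Q = a·μ_Y + b, so b = 623.1 − 6·99 = 29.1.

a = 6, b = 29.1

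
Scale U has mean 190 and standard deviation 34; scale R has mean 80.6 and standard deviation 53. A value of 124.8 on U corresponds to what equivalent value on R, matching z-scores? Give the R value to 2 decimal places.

z = (124.8 − 190)/34 ≈ -1.9176.
R = 80.6 + z·53 = 80.6 + (124.8 − 190)·53/34 ≈ -21.04.

R = -21.04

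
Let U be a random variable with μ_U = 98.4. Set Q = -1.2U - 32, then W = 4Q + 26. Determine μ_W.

μ_Q = (-1.2)·98.4 + (-32) = -150.08.
μ_W = 4·(-150.08) + 26 = -574.32.

μ_W = -574.32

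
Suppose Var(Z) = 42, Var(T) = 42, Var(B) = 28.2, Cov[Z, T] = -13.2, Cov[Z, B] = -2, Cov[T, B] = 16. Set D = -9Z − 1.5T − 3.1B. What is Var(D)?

Var(D) = 3448.302

Var(D) = a²·Var(Z) + b²·Var(T) + c²·Var(B) + 2ab·Cov[Z, T] + 2ac·Cov[Z, B] + 2bc·Cov[T, B], with a = -9, b = -1.5, c = -3.1.
= 3402 + 94.5 + 271.002 + (-356.4) + (-111.6) + 148.8
= 3448.302.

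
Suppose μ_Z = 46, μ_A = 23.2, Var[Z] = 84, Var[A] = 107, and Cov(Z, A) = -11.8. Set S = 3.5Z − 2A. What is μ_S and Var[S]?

μ_S = 3.5·μ_Z + (-2)·μ_A = 3.5·46 + (-2)·23.2 = 114.6.
Var[S] = a²·Var[Z] + b²·Var[A] + 2ab·Cov(Z, A) with a = 3.5, b = -2.
= 3.5²·84 + (-2)²·107 + 2·3.5·(-2)·(-11.8)
= 1029 + 428 + 165.2 = 1622.2.

μ_S = 114.6, Var[S] = 1622.2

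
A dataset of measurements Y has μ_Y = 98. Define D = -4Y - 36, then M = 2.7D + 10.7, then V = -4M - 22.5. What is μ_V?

μ_V = 4557.1

μ_D = (-4)·98 + (-36) = -428.
μ_M = 2.7·(-428) + 10.7 = -1144.9.
μ_V = (-4)·(-1144.9) + (-22.5) = 4557.1.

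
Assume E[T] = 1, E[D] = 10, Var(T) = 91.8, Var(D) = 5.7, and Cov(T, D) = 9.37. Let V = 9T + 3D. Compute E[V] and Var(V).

E[V] = 9·E[T] + 3·E[D] = 9·1 + 3·10 = 39.
Var(V) = a²·Var(T) + b²·Var(D) + 2ab·Cov(T, D) with a = 9, b = 3.
= 9²·91.8 + 3²·5.7 + 2·9·3·9.37
= 7435.8 + 51.3 + 505.98 = 7993.08.

E[V] = 39, Var(V) = 7993.08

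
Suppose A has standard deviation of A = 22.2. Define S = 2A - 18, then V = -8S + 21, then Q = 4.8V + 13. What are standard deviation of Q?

standard deviation of S = |2|·22.2 = 44.4.
standard deviation of V = |-8|·44.4 = 355.2.
standard deviation of Q = |4.8|·355.2 = 1704.96.

standard deviation of Q = 1704.96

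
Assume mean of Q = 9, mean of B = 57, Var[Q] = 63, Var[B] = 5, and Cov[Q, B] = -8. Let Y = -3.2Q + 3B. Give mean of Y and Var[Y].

mean of Y = 142.2, Var[Y] = 843.72

mean of Y = (-3.2)·mean of Q + 3·mean of B = (-3.2)·9 + 3·57 = 142.2.
Var[Y] = a²·Var[Q] + b²·Var[B] + 2ab·Cov[Q, B] with a = -3.2, b = 3.
= (-3.2)²·63 + 3²·5 + 2·(-3.2)·3·(-8)
= 645.12 + 45 + 153.6 = 843.72.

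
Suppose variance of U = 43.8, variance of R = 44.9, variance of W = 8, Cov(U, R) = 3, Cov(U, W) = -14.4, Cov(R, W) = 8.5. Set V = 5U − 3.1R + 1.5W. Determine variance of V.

variance of V = a²·variance of U + b²·variance of R + c²·variance of W + 2ab·Cov(U, R) + 2ac·Cov(U, W) + 2bc·Cov(R, W), with a = 5, b = -3.1, c = 1.5.
= 1095 + 431.489 + 18 + (-93) + (-216) + (-79.05)
= 1156.439.

variance of V = 1156.439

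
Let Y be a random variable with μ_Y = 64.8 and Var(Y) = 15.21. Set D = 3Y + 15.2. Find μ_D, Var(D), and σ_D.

D = 3Y + 15.2 is linear with a = 3, b = 15.2.
μ_D = a·μ_Y + b = 3·64.8 + 15.2 = 209.6.
Var(D) = a²·Var(Y) = 3²·15.21 = 136.89 (the additive constant 15.2 does not affect variance).
σ_Y = √15.21 = 3.9.
σ_D = |a|·σ_Y = |3|·3.9 = 11.7.

μ_D = 209.6, Var(D) = 136.89, σ_D = 11.7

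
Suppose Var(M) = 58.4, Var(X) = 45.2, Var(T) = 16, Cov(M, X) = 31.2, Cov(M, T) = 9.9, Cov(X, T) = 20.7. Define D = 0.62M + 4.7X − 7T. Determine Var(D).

Var(D) = 538.75856

Var(D) = a²·Var(M) + b²·Var(X) + c²·Var(T) + 2ab·Cov(M, X) + 2ac·Cov(M, T) + 2bc·Cov(X, T), with a = 0.62, b = 4.7, c = -7.
= 22.44896 + 998.468 + 784 + 181.8336 + (-85.932) + (-1362.06)
= 538.75856.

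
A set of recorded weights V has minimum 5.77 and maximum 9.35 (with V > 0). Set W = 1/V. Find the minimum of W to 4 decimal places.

min(W) = 0.107

1/V is decreasing on this domain, so min(W) comes from max(V) = 9.35: min(W) = 1/(9.35) ≈ 0.107.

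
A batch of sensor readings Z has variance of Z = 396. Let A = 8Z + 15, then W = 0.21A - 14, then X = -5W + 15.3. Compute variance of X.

variance of X = 27941.76

variance of A = 8²·396 = 25344.
variance of W = 0.21²·25344 = 1117.6704.
variance of X = (-5)²·1117.6704 = 27941.76.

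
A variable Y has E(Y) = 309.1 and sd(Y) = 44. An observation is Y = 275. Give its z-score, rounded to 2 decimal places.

z = (Y − E(Y)) / sd(Y) = (275 − 309.1) / 44 ≈ -0.78.

z = -0.78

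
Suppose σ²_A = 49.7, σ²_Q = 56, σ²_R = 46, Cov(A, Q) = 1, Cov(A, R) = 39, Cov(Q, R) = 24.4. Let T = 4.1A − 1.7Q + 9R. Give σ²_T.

σ²_T = 6840.917

σ²_T = a²·σ²_A + b²·σ²_Q + c²·σ²_R + 2ab·Cov(A, Q) + 2ac·Cov(A, R) + 2bc·Cov(Q, R), with a = 4.1, b = -1.7, c = 9.
= 835.457 + 161.84 + 3726 + (-13.94) + 2878.2 + (-746.64)
= 6840.917.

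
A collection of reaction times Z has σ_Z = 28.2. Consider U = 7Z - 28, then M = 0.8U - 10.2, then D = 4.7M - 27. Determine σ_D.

σ_U = |7|·28.2 = 197.4.
σ_M = |0.8|·197.4 = 157.92.
σ_D = |4.7|·157.92 = 742.224.

σ_D = 742.224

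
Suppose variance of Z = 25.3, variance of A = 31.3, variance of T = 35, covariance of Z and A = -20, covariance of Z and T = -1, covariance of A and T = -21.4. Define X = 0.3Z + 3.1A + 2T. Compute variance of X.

variance of X = a²·variance of Z + b²·variance of A + c²·variance of T + 2ab·covariance of Z and A + 2ac·covariance of Z and T + 2bc·covariance of A and T, with a = 0.3, b = 3.1, c = 2.
= 2.277 + 300.793 + 140 + (-37.2) + (-1.2) + (-265.36)
= 139.31.

variance of X = 139.31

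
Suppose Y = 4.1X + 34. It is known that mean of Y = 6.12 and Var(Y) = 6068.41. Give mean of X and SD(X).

From Y = 4.1X + 34: mean of Y = a·mean of X + b, so mean of X = (mean of Y − b)/a = (6.12 − 34)/4.1 = -6.8.
SD(Y) = √6068.41 = 77.9.
SD(Y) = |a|·SD(X), so SD(X) = 77.9/|4.1| = 19.

mean of X = -6.8, SD(X) = 19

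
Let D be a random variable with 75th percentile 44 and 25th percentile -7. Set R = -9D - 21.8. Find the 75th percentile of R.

75th percentile of R = 41.2

Since a = -9 < 0 the transformation is decreasing, reversing order: the 75th percentile of R corresponds to the 25th percentile of D.
So P_{75}(R) = a·P_{25}(D) + b = (-9)·(-7) + (-21.8) = 41.2.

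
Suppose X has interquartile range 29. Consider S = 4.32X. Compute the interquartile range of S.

IQR(S) = 125.28

Under S = aX + b, IQR(S) = |a|·IQR(X) = |4.32|·29 = 125.28 (shifts cancel; spread scales by |a|).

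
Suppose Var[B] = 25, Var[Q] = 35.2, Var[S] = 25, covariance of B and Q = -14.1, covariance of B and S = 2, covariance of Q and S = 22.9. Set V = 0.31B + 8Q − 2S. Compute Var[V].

Var[V] = 1549.9865

Var[V] = a²·Var[B] + b²·Var[Q] + c²·Var[S] + 2ab·covariance of B and Q + 2ac·covariance of B and S + 2bc·covariance of Q and S, with a = 0.31, b = 8, c = -2.
= 2.4025 + 2252.8 + 100 + (-69.936) + (-2.48) + (-732.8)
= 1549.9865.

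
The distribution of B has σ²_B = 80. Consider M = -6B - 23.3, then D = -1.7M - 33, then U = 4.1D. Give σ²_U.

σ²_U = 139912.992

σ²_M = (-6)²·80 = 2880.
σ²_D = (-1.7)²·2880 = 8323.2.
σ²_U = 4.1²·8323.2 = 139912.992.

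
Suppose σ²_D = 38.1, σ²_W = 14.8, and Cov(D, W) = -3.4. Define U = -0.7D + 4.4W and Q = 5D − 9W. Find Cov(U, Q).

Cov(U, Q) = -815.65

By bilinearity, Cov(U, Q) = ac·σ²_D + bd·σ²_W + (ad+bc)·Cov(D, W), with a=-0.7, b=4.4, c=5, d=-9.
ac·σ²_D = (-0.7)·5·38.1 = -133.35
bd·σ²_W = 4.4·(-9)·14.8 = -586.08
(ad+bc)·Cov(D, W) = (28.3)·(-3.4) = -96.22
Cov(U, Q) = -133.35 + (-586.08) + (-96.22) = -815.65.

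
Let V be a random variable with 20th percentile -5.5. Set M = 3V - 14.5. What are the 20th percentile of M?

20th percentile of M = -31

Since a = 3 > 0 the transformation is increasing, so the 20th percentile of M = a·(P_{20} of V) + b = 3·(-5.5) + (-14.5) = -31.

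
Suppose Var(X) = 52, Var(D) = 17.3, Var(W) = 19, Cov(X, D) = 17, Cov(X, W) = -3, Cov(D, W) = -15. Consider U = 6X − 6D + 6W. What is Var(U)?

Var(U) = 2818.8

Var(U) = a²·Var(X) + b²·Var(D) + c²·Var(W) + 2ab·Cov(X, D) + 2ac·Cov(X, W) + 2bc·Cov(D, W), with a = 6, b = -6, c = 6.
= 1872 + 622.8 + 684 + (-1224) + (-216) + 1080
= 2818.8.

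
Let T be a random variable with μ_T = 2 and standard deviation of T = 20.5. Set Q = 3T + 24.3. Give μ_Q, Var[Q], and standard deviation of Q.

μ_Q = 30.3, Var[Q] = 3782.25, standard deviation of Q = 61.5

Q = 3T + 24.3 is linear with a = 3, b = 24.3.
μ_Q = a·μ_T + b = 3·2 + 24.3 = 30.3.
Var[T] = 20.5² = 420.25.
Var[Q] = a²·Var[T] = 3²·420.25 = 3782.25 (the additive constant 24.3 does not affect variance).
standard deviation of Q = |a|·standard deviation of T = |3|·20.5 = 61.5.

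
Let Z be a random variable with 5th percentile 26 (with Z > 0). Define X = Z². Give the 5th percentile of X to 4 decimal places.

5th percentile of X = 676

Z² is increasing, so P_{5}(X) = g(P_{5}(Z)) = 676.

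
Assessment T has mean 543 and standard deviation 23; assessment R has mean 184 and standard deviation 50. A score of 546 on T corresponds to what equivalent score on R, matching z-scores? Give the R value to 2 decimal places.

z = (546 − 543)/23 ≈ 0.1304.
R = 184 + z·50 = 184 + (546 − 543)·50/23 ≈ 190.52.

R = 190.52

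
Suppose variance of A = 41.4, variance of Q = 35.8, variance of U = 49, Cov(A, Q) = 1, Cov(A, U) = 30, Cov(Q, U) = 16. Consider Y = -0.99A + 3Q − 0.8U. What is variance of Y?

variance of Y = 358.91614

variance of Y = a²·variance of A + b²·variance of Q + c²·variance of U + 2ab·Cov(A, Q) + 2ac·Cov(A, U) + 2bc·Cov(Q, U), with a = -0.99, b = 3, c = -0.8.
= 40.57614 + 322.2 + 31.36 + (-5.94) + 47.52 + (-76.8)
= 358.91614.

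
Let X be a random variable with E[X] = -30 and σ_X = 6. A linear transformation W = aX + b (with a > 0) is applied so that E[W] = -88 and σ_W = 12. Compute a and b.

σ_W = a·σ_X (a > 0), so a = 12/6 = 2.
E[W] = a·E[X] + b, so b = -88 − 2·(-30) = -28.

a = 2, b = -28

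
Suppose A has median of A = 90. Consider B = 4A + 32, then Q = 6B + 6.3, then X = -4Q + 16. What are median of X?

median of B = 4·90 + 32 = 392.
median of Q = 6·392 + 6.3 = 2358.3.
median of X = (-4)·2358.3 + 16 = -9417.2.

median of X = -9417.2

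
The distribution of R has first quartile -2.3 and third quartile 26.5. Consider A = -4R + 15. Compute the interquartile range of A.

IQR of R = Q3 − Q1 = 26.5 − (-2.3) = 28.8.
Under A = aR + b, IQR(A) = |a|·IQR(R) = |-4|·28.8 = 115.2 (shifts cancel; spread scales by |a|).

IQR(A) = 115.2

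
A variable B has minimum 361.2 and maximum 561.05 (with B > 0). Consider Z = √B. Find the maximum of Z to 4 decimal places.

√B is increasing on this domain, so max(Z) comes from max(B) = 561.05: max(Z) = √(561.05) ≈ 23.6865.

max(Z) = 23.6865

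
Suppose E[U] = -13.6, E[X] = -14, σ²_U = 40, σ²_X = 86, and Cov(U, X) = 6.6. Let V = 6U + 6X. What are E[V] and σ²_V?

E[V] = 6·E[U] + 6·E[X] = 6·(-13.6) + 6·(-14) = -165.6.
σ²_V = a²·σ²_U + b²·σ²_X + 2ab·Cov(U, X) with a = 6, b = 6.
= 6²·40 + 6²·86 + 2·6·6·6.6
= 1440 + 3096 + 475.2 = 5011.2.

E[V] = -165.6, σ²_V = 5011.2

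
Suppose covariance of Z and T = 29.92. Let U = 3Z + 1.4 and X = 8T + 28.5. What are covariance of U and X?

covariance of U and X = 718.08

covariance of U and X = a·c·covariance of Z and T = 3·8·29.92 = 718.08. Additive constants drop out.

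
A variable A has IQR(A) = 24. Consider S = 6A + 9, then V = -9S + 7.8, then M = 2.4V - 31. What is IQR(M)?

IQR(M) = 3110.4

IQR(S) = |6|·24 = 144.
IQR(V) = |-9|·144 = 1296.
IQR(M) = |2.4|·1296 = 3110.4.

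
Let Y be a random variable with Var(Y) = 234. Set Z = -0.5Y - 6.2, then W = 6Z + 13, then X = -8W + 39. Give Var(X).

Var(Z) = (-0.5)²·234 = 58.5.
Var(W) = 6²·58.5 = 2106.
Var(X) = (-8)²·2106 = 134784.

Var(X) = 134784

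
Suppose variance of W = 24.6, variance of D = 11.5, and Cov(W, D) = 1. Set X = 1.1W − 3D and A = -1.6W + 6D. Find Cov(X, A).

Cov(X, A) = -238.896

By bilinearity, Cov(X, A) = ac·variance of W + bd·variance of D + (ad+bc)·Cov(W, D), with a=1.1, b=-3, c=-1.6, d=6.
ac·variance of W = 1.1·(-1.6)·24.6 = -43.296
bd·variance of D = (-3)·6·11.5 = -207
(ad+bc)·Cov(W, D) = (11.4)·1 = 11.4
Cov(X, A) = -43.296 + (-207) + 11.4 = -238.896.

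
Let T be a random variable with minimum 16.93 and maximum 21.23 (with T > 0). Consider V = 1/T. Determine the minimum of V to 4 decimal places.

min(V) = 0.0471

1/T is decreasing on this domain, so min(V) comes from max(T) = 21.23: min(V) = 1/(21.23) ≈ 0.0471.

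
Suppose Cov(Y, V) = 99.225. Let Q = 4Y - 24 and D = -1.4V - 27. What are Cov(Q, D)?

Cov(Q, D) = a·c·Cov(Y, V) = 4·(-1.4)·99.225 = -555.66. Additive constants drop out.

Cov(Q, D) = -555.66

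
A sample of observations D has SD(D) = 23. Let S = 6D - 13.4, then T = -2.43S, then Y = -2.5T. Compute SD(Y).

SD(Y) = 838.35

SD(S) = |6|·23 = 138.
SD(T) = |-2.43|·138 = 335.34.
SD(Y) = |-2.5|·335.34 = 838.35.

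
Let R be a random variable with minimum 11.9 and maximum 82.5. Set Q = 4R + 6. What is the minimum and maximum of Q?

min(Q) = 53.6, max(Q) = 336

a = 4 > 0, so min(Q) = a·min(R)+b = 4·11.9 + 6 = 53.6 and max(Q) = 4·82.5 + 6 = 336.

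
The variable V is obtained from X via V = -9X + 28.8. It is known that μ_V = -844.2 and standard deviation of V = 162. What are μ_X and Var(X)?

From V = -9X + 28.8: μ_V = a·μ_X + b, so μ_X = (μ_V − b)/a = (-844.2 − 28.8)/(-9) = 97.
Var(V) = 162² = 26244.
Var(V) = a²·Var(X), so Var(X) = 26244/(-9)² = 324.

μ_X = 97, Var(X) = 324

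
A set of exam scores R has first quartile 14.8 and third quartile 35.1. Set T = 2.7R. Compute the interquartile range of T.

IQR(T) = 54.81

IQR of R = Q3 − Q1 = 35.1 − 14.8 = 20.3.
Under T = aR + b, IQR(T) = |a|·IQR(R) = |2.7|·20.3 = 54.81 (shifts cancel; spread scales by |a|).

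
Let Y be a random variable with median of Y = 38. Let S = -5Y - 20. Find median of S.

A linear map preserves order up to sign, so median of S = a·median of Y + b = (-5)·38 + (-20) = -210.

median of S = -210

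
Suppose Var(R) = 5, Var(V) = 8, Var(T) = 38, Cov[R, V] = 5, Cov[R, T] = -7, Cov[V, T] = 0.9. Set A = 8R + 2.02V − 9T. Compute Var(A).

Var(A) = a²·Var(R) + b²·Var(V) + c²·Var(T) + 2ab·Cov[R, V] + 2ac·Cov[R, T] + 2bc·Cov[V, T], with a = 8, b = 2.02, c = -9.
= 320 + 32.6432 + 3078 + 161.6 + 1008 + (-32.724)
= 4567.5192.

Var(A) = 4567.5192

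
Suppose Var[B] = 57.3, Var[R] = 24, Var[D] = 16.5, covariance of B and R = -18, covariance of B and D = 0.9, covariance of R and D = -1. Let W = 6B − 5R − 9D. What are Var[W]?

Var[W] = 4892.1

Var[W] = a²·Var[B] + b²·Var[R] + c²·Var[D] + 2ab·covariance of B and R + 2ac·covariance of B and D + 2bc·covariance of R and D, with a = 6, b = -5, c = -9.
= 2062.8 + 600 + 1336.5 + 1080 + (-97.2) + (-90)
= 4892.1.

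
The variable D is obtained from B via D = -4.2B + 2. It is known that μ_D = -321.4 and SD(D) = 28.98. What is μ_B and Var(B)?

From D = -4.2B + 2: μ_D = a·μ_B + b, so μ_B = (μ_D − b)/a = (-321.4 − 2)/(-4.2) = 77.
Var(D) = 28.98² = 839.8404.
Var(D) = a²·Var(B), so Var(B) = 839.8404/(-4.2)² = 47.61.

μ_B = 77, Var(B) = 47.61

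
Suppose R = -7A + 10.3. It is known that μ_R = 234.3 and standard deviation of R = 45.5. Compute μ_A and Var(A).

μ_A = -32, Var(A) = 42.25

From R = -7A + 10.3: μ_R = a·μ_A + b, so μ_A = (μ_R − b)/a = (234.3 − 10.3)/(-7) = -32.
Var(R) = 45.5² = 2070.25.
Var(R) = a²·Var(A), so Var(A) = 2070.25/(-7)² = 42.25.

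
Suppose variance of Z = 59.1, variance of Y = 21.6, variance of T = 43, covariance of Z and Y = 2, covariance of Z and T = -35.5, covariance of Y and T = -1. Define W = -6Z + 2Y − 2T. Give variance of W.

variance of W = a²·variance of Z + b²·variance of Y + c²·variance of T + 2ab·covariance of Z and Y + 2ac·covariance of Z and T + 2bc·covariance of Y and T, with a = -6, b = 2, c = -2.
= 2127.6 + 86.4 + 172 + (-48) + (-852) + 8
= 1494.

variance of W = 1494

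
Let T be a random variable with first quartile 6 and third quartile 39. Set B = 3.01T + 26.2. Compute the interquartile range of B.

IQR(B) = 99.33

IQR of T = Q3 − Q1 = 39 − 6 = 33.
Under B = aT + b, IQR(B) = |a|·IQR(T) = |3.01|·33 = 99.33 (shifts cancel; spread scales by |a|).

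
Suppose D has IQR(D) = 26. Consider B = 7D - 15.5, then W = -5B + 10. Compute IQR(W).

IQR(B) = |7|·26 = 182.
IQR(W) = |-5|·182 = 910.

IQR(W) = 910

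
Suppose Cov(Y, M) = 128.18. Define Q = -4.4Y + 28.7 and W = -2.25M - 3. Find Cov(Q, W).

Cov(Q, W) = 1268.982

Cov(Q, W) = a·c·Cov(Y, M) = (-4.4)·(-2.25)·128.18 = 1268.982. Additive constants drop out.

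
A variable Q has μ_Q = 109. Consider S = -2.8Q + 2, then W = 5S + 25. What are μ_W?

μ_S = (-2.8)·109 + 2 = -303.2.
μ_W = 5·(-303.2) + 25 = -1491.

μ_W = -1491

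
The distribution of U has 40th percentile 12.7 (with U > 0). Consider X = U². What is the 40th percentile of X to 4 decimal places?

U² is increasing, so P_{40}(X) = g(P_{40}(U)) = 161.29.

40th percentile of X = 161.29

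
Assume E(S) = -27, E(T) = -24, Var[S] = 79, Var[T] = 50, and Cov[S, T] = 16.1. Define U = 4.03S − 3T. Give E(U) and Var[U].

E(U) = -36.81, Var[U] = 1343.7331

E(U) = 4.03·E(S) + (-3)·E(T) = 4.03·(-27) + (-3)·(-24) = -36.81.
Var[U] = a²·Var[S] + b²·Var[T] + 2ab·Cov[S, T] with a = 4.03, b = -3.
= 4.03²·79 + (-3)²·50 + 2·4.03·(-3)·16.1
= 1283.0311 + 450 + (-389.298) = 1343.7331.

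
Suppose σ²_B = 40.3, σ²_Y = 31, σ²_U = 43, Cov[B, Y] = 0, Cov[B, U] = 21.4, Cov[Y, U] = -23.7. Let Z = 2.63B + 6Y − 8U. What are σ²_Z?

σ²_Z = a²·σ²_B + b²·σ²_Y + c²·σ²_U + 2ab·Cov[B, Y] + 2ac·Cov[B, U] + 2bc·Cov[Y, U], with a = 2.63, b = 6, c = -8.
= 278.75107 + 1116 + 2752 + 0 + (-900.512) + 2275.2
= 5521.43907.

σ²_Z = 5521.43907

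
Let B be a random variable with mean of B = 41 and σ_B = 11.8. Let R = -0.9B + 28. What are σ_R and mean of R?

R = -0.9B + 28 is linear with a = -0.9, b = 28.
σ_R = |a|·σ_B = |-0.9|·11.8 = 10.62.
mean of R = a·mean of B + b = (-0.9)·41 + 28 = -8.9.

σ_R = 10.62, mean of R = -8.9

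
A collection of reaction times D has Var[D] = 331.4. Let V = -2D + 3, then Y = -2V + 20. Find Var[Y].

Var[V] = (-2)²·331.4 = 1325.6.
Var[Y] = (-2)²·1325.6 = 5302.4.

Var[Y] = 5302.4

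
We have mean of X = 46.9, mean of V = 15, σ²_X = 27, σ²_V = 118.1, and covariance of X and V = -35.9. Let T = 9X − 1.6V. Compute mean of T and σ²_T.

mean of T = 398.1, σ²_T = 3523.256

mean of T = 9·mean of X + (-1.6)·mean of V = 9·46.9 + (-1.6)·15 = 398.1.
σ²_T = a²·σ²_X + b²·σ²_V + 2ab·covariance of X and V with a = 9, b = -1.6.
= 9²·27 + (-1.6)²·118.1 + 2·9·(-1.6)·(-35.9)
= 2187 + 302.336 + 1033.92 = 3523.256.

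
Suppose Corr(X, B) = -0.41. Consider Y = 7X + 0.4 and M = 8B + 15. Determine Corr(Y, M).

Linear rescalings preserve correlation up to sign; here the slopes 7 and 8 have the same sign, so Corr(Y, M) = Corr(X, B) = -0.41.

Corr(Y, M) = -0.41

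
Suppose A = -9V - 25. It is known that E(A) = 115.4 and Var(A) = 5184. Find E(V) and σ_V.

From A = -9V - 25: E(A) = a·E(V) + b, so E(V) = (E(A) − b)/a = (115.4 − (-25))/(-9) = -15.6.
σ_A = √5184 = 72.
σ_A = |a|·σ_V, so σ_V = 72/|-9| = 8.

E(V) = -15.6, σ_V = 8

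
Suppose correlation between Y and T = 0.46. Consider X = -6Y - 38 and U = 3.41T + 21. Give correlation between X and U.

correlation between X and U = -0.46

Linear rescalings preserve |correlation|; the slopes -6 and 3.41 have opposite signs, so the correlation flips sign: correlation between X and U = −correlation between Y and T = -0.46.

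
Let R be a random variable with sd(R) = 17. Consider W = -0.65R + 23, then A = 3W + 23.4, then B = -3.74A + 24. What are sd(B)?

sd(W) = |-0.65|·17 = 11.05.
sd(A) = |3|·11.05 = 33.15.
sd(B) = |-3.74|·33.15 = 123.981.

sd(B) = 123.981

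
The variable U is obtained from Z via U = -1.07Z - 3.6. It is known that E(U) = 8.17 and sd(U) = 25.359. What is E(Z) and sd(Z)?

E(Z) = -11, sd(Z) = 23.7

From U = -1.07Z - 3.6: E(U) = a·E(Z) + b, so E(Z) = (E(U) − b)/a = (8.17 − (-3.6))/(-1.07) = -11.
sd(U) = |a|·sd(Z), so sd(Z) = 25.359/|-1.07| = 23.7.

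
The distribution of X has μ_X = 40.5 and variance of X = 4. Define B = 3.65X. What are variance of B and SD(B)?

variance of B = 53.29, SD(B) = 7.3

B = 3.65X is linear with a = 3.65, b = 0.
variance of B = a²·variance of X = 3.65²·4 = 53.29.
SD(X) = √4 = 2.
SD(B) = |a|·SD(X) = |3.65|·2 = 7.3.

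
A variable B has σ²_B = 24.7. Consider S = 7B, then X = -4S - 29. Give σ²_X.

σ²_X = 19364.8

σ²_S = 7²·24.7 = 1210.3.
σ²_X = (-4)²·1210.3 = 19364.8.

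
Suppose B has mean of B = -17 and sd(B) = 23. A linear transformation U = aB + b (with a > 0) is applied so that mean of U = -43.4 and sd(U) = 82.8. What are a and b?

sd(U) = a·sd(B) (a > 0), so a = 82.8/23 = 3.6.
mean of U = a·mean of B + b, so b = -43.4 − 3.6·(-17) = 17.8.

a = 3.6, b = 17.8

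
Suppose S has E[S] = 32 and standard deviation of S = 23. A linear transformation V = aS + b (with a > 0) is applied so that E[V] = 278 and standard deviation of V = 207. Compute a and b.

standard deviation of V = a·standard deviation of S (a > 0), so a = 207/23 = 9.
E[V] = a·E[S] + b, so b = 278 − 9·32 = -10.

a = 9, b = -10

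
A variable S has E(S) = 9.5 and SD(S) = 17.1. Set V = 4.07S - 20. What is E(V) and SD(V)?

E(V) = 18.665, SD(V) = 69.597

V = 4.07S - 20 is linear with a = 4.07, b = -20.
E(V) = a·E(S) + b = 4.07·9.5 + (-20) = 18.665.
SD(V) = |a|·SD(S) = |4.07|·17.1 = 69.597.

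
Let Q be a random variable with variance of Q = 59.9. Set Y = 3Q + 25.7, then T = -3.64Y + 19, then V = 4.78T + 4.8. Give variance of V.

variance of Y = 3²·59.9 = 539.1.
variance of T = (-3.64)²·539.1 = 7142.85936.
variance of V = 4.78²·7142.85936 = 163202.907801024.

variance of V = 163202.907801024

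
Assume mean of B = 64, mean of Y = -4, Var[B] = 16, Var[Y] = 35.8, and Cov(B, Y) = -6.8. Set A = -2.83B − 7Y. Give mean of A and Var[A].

mean of A = (-2.83)·mean of B + (-7)·mean of Y = (-2.83)·64 + (-7)·(-4) = -153.12.
Var[A] = a²·Var[B] + b²·Var[Y] + 2ab·Cov(B, Y) with a = -2.83, b = -7.
= (-2.83)²·16 + (-7)²·35.8 + 2·(-2.83)·(-7)·(-6.8)
= 128.1424 + 1754.2 + (-269.416) = 1612.9264.

mean of A = -153.12, Var[A] = 1612.9264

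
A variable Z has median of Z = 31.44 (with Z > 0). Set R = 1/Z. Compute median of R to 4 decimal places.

median of R = 0.0318

1/Z is monotone on this domain, so median of R = 1/(31.44) ≈ 0.0318.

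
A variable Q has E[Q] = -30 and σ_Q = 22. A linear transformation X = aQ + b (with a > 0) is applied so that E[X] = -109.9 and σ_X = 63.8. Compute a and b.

σ_X = a·σ_Q (a > 0), so a = 63.8/22 = 2.9.
E[X] = a·E[Q] + b, so b = -109.9 − 2.9·(-30) = -22.9.

a = 2.9, b = -22.9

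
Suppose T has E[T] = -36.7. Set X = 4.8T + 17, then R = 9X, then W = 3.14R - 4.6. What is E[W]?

E[W] = -4502.4616

E[X] = 4.8·(-36.7) + 17 = -159.16.
E[R] = 9·(-159.16) = -1432.44.
E[W] = 3.14·(-1432.44) + (-4.6) = -4502.4616.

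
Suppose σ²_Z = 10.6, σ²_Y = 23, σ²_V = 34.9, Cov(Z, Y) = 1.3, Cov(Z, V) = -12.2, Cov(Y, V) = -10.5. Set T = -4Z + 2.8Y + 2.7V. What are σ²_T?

σ²_T = 679.981

σ²_T = a²·σ²_Z + b²·σ²_Y + c²·σ²_V + 2ab·Cov(Z, Y) + 2ac·Cov(Z, V) + 2bc·Cov(Y, V), with a = -4, b = 2.8, c = 2.7.
= 169.6 + 180.32 + 254.421 + (-29.12) + 263.52 + (-158.76)
= 679.981.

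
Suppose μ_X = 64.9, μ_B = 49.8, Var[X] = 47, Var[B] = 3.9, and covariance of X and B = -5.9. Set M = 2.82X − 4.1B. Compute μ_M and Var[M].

μ_M = 2.82·μ_X + (-4.1)·μ_B = 2.82·64.9 + (-4.1)·49.8 = -21.162.
Var[M] = a²·Var[X] + b²·Var[B] + 2ab·covariance of X and B with a = 2.82, b = -4.1.
= 2.82²·47 + (-4.1)²·3.9 + 2·2.82·(-4.1)·(-5.9)
= 373.7628 + 65.559 + 136.4316 = 575.7534.

μ_M = -21.162, Var[M] = 575.7534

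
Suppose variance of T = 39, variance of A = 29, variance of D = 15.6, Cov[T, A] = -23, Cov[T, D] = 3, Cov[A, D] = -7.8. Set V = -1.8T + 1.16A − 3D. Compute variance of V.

variance of V = a²·variance of T + b²·variance of A + c²·variance of D + 2ab·Cov[T, A] + 2ac·Cov[T, D] + 2bc·Cov[A, D], with a = -1.8, b = 1.16, c = -3.
= 126.36 + 39.0224 + 140.4 + 96.048 + 32.4 + 54.288
= 488.5184.

variance of V = 488.5184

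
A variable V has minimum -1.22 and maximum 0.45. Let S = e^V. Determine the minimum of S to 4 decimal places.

e^V is increasing on this domain, so min(S) comes from min(V) = -1.22: min(S) = exp(-1.22) ≈ 0.2952.

min(S) = 0.2952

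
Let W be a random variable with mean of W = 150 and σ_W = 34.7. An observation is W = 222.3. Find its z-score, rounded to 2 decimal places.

z = 2.08

z = (W − mean of W) / σ_W = (222.3 − 150) / 34.7 ≈ 2.08.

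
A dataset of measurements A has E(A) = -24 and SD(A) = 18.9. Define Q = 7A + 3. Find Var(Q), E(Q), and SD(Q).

Q = 7A + 3 is linear with a = 7, b = 3.
Var(A) = 18.9² = 357.21.
Var(Q) = a²·Var(A) = 7²·357.21 = 17503.29 (the additive constant 3 does not affect variance).
E(Q) = a·E(A) + b = 7·(-24) + 3 = -165.
SD(Q) = |a|·SD(A) = |7|·18.9 = 132.3.

Var(Q) = 17503.29, E(Q) = -165, SD(Q) = 132.3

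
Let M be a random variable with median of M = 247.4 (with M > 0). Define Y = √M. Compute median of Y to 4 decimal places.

median of Y = 15.729

√M is monotone on this domain, so median of Y = √(247.4) ≈ 15.729.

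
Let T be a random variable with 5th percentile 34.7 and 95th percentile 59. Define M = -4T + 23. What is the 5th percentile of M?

5th percentile of M = -213

Since a = -4 < 0 the transformation is decreasing, reversing order: the 5th percentile of M corresponds to the 95th percentile of T.
So P_{5}(M) = a·P_{95}(T) + b = (-4)·59 + 23 = -213.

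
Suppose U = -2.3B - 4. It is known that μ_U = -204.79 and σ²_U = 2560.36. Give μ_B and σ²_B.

μ_B = 87.3, σ²_B = 484

From U = -2.3B - 4: μ_U = a·μ_B + b, so μ_B = (μ_U − b)/a = (-204.79 − (-4))/(-2.3) = 87.3.
σ²_U = a²·σ²_B, so σ²_B = 2560.36/(-2.3)² = 484.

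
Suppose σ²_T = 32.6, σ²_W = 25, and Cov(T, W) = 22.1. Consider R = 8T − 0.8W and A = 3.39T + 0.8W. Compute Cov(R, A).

By bilinearity, Cov(R, A) = ac·σ²_T + bd·σ²_W + (ad+bc)·Cov(T, W), with a=8, b=-0.8, c=3.39, d=0.8.
ac·σ²_T = 8·3.39·32.6 = 884.112
bd·σ²_W = (-0.8)·0.8·25 = -16
(ad+bc)·Cov(T, W) = (3.688)·22.1 = 81.5048
Cov(R, A) = 884.112 + (-16) + 81.5048 = 949.6168.

Cov(R, A) = 949.6168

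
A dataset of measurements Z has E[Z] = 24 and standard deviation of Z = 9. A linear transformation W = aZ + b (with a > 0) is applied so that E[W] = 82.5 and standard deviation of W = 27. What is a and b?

standard deviation of W = a·standard deviation of Z (a > 0), so a = 27/9 = 3.
E[W] = a·E[Z] + b, so b = 82.5 − 3·24 = 10.5.

a = 3, b = 10.5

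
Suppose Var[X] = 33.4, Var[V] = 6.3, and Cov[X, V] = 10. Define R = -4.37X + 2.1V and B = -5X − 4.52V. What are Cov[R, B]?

By bilinearity, Cov[R, B] = ac·Var[X] + bd·Var[V] + (ad+bc)·Cov[X, V], with a=-4.37, b=2.1, c=-5, d=-4.52.
ac·Var[X] = (-4.37)·(-5)·33.4 = 729.79
bd·Var[V] = 2.1·(-4.52)·6.3 = -59.7996
(ad+bc)·Cov[X, V] = (9.2524)·10 = 92.524
Cov[R, B] = 729.79 + (-59.7996) + 92.524 = 762.5144.

Cov[R, B] = 762.5144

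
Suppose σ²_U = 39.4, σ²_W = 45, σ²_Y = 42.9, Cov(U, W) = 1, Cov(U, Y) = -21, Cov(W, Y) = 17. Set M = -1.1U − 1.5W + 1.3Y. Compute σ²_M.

σ²_M = 218.485

σ²_M = a²·σ²_U + b²·σ²_W + c²·σ²_Y + 2ab·Cov(U, W) + 2ac·Cov(U, Y) + 2bc·Cov(W, Y), with a = -1.1, b = -1.5, c = 1.3.
= 47.674 + 101.25 + 72.501 + 3.3 + 60.06 + (-66.3)
= 218.485.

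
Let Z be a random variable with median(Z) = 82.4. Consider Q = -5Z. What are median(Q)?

median(Q) = -412

A linear map preserves order up to sign, so median(Q) = a·median(Z) + b = (-5)·82.4 = -412.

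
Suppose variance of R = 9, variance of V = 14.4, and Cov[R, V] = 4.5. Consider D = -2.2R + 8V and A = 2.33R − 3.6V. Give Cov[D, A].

Cov[D, A] = -341.334

By bilinearity, Cov[D, A] = ac·variance of R + bd·variance of V + (ad+bc)·Cov[R, V], with a=-2.2, b=8, c=2.33, d=-3.6.
ac·variance of R = (-2.2)·2.33·9 = -46.134
bd·variance of V = 8·(-3.6)·14.4 = -414.72
(ad+bc)·Cov[R, V] = (26.56)·4.5 = 119.52
Cov[D, A] = -46.134 + (-414.72) + 119.52 = -341.334.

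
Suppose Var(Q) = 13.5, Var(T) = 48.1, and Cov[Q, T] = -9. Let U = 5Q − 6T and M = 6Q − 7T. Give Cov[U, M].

By bilinearity, Cov[U, M] = ac·Var(Q) + bd·Var(T) + (ad+bc)·Cov[Q, T], with a=5, b=-6, c=6, d=-7.
ac·Var(Q) = 5·6·13.5 = 405
bd·Var(T) = (-6)·(-7)·48.1 = 2020.2
(ad+bc)·Cov[Q, T] = (-71)·(-9) = 639
Cov[U, M] = 405 + 2020.2 + 639 = 3064.2.

Cov[U, M] = 3064.2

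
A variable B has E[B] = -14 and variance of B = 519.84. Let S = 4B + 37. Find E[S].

E[S] = -19

S = 4B + 37 is linear with a = 4, b = 37.
E[S] = a·E[B] + b = 4·(-14) + 37 = -19.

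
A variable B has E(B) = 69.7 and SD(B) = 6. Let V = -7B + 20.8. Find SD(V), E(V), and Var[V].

SD(V) = 42, E(V) = -467.1, Var[V] = 1764

V = -7B + 20.8 is linear with a = -7, b = 20.8.
SD(V) = |a|·SD(B) = |-7|·6 = 42.
E(V) = a·E(B) + b = (-7)·69.7 + 20.8 = -467.1.
Var[B] = 6² = 36.
Var[V] = a²·Var[B] = (-7)²·36 = 1764 (the additive constant 20.8 does not affect variance).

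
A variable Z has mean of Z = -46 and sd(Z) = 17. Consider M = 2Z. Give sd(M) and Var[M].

sd(M) = 34, Var[M] = 1156

M = 2Z is linear with a = 2, b = 0.
sd(M) = |a|·sd(Z) = |2|·17 = 34.
Var[Z] = 17² = 289.
Var[M] = a²·Var[Z] = 2²·289 = 1156.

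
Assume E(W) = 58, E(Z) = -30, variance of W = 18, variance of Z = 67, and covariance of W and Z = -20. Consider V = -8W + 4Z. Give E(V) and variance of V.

E(V) = -584, variance of V = 3504

E(V) = (-8)·E(W) + 4·E(Z) = (-8)·58 + 4·(-30) = -584.
variance of V = a²·variance of W + b²·variance of Z + 2ab·covariance of W and Z with a = -8, b = 4.
= (-8)²·18 + 4²·67 + 2·(-8)·4·(-20)
= 1152 + 1072 + 1280 = 3504.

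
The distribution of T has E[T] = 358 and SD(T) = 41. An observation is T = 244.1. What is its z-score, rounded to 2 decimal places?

z = (T − E[T]) / SD(T) = (244.1 − 358) / 41 ≈ -2.78.

z = -2.78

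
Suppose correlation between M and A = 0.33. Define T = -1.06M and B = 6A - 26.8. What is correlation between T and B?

correlation between T and B = -0.33

Linear rescalings preserve |correlation|; the slopes -1.06 and 6 have opposite signs, so the correlation flips sign: correlation between T and B = −correlation between M and A = -0.33.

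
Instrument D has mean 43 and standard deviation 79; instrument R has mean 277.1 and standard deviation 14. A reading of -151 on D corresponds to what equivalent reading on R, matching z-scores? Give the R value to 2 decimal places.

R = 242.72

z = (-151 − 43)/79 ≈ -2.4557.
R = 277.1 + z·14 = 277.1 + (-151 − 43)·14/79 ≈ 242.72.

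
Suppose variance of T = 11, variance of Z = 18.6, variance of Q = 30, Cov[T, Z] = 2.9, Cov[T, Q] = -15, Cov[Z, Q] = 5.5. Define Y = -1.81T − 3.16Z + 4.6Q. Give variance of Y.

variance of Y = 979.62694

variance of Y = a²·variance of T + b²·variance of Z + c²·variance of Q + 2ab·Cov[T, Z] + 2ac·Cov[T, Q] + 2bc·Cov[Z, Q], with a = -1.81, b = -3.16, c = 4.6.
= 36.0371 + 185.73216 + 634.8 + 33.17368 + 249.78 + (-159.896)
= 979.62694.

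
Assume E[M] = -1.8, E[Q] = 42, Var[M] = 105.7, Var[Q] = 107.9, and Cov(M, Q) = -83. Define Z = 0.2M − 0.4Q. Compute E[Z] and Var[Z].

E[Z] = -17.16, Var[Z] = 34.772

E[Z] = 0.2·E[M] + (-0.4)·E[Q] = 0.2·(-1.8) + (-0.4)·42 = -17.16.
Var[Z] = a²·Var[M] + b²·Var[Q] + 2ab·Cov(M, Q) with a = 0.2, b = -0.4.
= 0.2²·105.7 + (-0.4)²·107.9 + 2·0.2·(-0.4)·(-83)
= 4.228 + 17.264 + 13.28 = 34.772.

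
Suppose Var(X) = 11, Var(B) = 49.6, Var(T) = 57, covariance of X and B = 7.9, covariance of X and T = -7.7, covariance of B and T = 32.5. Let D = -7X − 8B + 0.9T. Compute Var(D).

Var(D) = 4273.39

Var(D) = a²·Var(X) + b²·Var(B) + c²·Var(T) + 2ab·covariance of X and B + 2ac·covariance of X and T + 2bc·covariance of B and T, with a = -7, b = -8, c = 0.9.
= 539 + 3174.4 + 46.17 + 884.8 + 97.02 + (-468)
= 4273.39.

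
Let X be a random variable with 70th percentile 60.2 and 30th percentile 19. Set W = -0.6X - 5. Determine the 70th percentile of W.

70th percentile of W = -16.4

Since a = -0.6 < 0 the transformation is decreasing, reversing order: the 70th percentile of W corresponds to the 30th percentile of X.
So P_{70}(W) = a·P_{30}(X) + b = (-0.6)·19 + (-5) = -16.4.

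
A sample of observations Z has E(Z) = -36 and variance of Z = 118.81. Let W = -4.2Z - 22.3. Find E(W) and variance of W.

W = -4.2Z - 22.3 is linear with a = -4.2, b = -22.3.
E(W) = a·E(Z) + b = (-4.2)·(-36) + (-22.3) = 128.9.
variance of W = a²·variance of Z = (-4.2)²·118.81 = 2095.8084 (the additive constant -22.3 does not affect variance).

E(W) = 128.9, variance of W = 2095.8084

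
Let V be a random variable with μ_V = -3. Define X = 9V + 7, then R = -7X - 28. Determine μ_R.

μ_X = 9·(-3) + 7 = -20.
μ_R = (-7)·(-20) + (-28) = 112.

μ_R = 112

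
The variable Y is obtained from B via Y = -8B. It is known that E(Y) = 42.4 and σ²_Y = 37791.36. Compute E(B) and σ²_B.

E(B) = -5.3, σ²_B = 590.49

From Y = -8B: E(Y) = a·E(B) + b, so E(B) = (E(Y) − b)/a = (42.4 − 0)/(-8) = -5.3.
σ²_Y = a²·σ²_B, so σ²_B = 37791.36/(-8)² = 590.49.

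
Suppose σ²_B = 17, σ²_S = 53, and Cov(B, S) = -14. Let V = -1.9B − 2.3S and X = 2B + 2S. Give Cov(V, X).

By bilinearity, Cov(V, X) = ac·σ²_B + bd·σ²_S + (ad+bc)·Cov(B, S), with a=-1.9, b=-2.3, c=2, d=2.
ac·σ²_B = (-1.9)·2·17 = -64.6
bd·σ²_S = (-2.3)·2·53 = -243.8
(ad+bc)·Cov(B, S) = (-8.4)·(-14) = 117.6
Cov(V, X) = -64.6 + (-243.8) + 117.6 = -190.8.

Cov(V, X) = -190.8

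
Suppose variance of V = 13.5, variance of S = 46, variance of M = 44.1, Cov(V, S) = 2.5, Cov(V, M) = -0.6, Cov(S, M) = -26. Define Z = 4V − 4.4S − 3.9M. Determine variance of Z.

variance of Z = 815.721

variance of Z = a²·variance of V + b²·variance of S + c²·variance of M + 2ab·Cov(V, S) + 2ac·Cov(V, M) + 2bc·Cov(S, M), with a = 4, b = -4.4, c = -3.9.
= 216 + 890.56 + 670.761 + (-88) + 18.72 + (-892.32)
= 815.721.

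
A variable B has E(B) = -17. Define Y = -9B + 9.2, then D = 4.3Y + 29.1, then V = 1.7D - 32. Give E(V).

E(Y) = (-9)·(-17) + 9.2 = 162.2.
E(D) = 4.3·162.2 + 29.1 = 726.56.
E(V) = 1.7·726.56 + (-32) = 1203.152.

E(V) = 1203.152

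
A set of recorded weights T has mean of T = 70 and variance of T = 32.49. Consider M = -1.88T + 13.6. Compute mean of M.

mean of M = -118

M = -1.88T + 13.6 is linear with a = -1.88, b = 13.6.
mean of M = a·mean of T + b = (-1.88)·70 + 13.6 = -118.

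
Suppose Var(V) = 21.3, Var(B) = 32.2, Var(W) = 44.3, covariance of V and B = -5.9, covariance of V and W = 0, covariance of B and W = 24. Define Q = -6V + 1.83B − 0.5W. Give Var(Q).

Var(Q) = 971.35358

Var(Q) = a²·Var(V) + b²·Var(B) + c²·Var(W) + 2ab·covariance of V and B + 2ac·covariance of V and W + 2bc·covariance of B and W, with a = -6, b = 1.83, c = -0.5.
= 766.8 + 107.83458 + 11.075 + 129.564 + 0 + (-43.92)
= 971.35358.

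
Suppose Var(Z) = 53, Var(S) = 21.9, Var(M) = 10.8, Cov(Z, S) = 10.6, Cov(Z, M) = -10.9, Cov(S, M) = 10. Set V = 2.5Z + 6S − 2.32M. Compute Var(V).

Var(V) = 1343.81992

Var(V) = a²·Var(Z) + b²·Var(S) + c²·Var(M) + 2ab·Cov(Z, S) + 2ac·Cov(Z, M) + 2bc·Cov(S, M), with a = 2.5, b = 6, c = -2.32.
= 331.25 + 788.4 + 58.12992 + 318 + 126.44 + (-278.4)
= 1343.81992.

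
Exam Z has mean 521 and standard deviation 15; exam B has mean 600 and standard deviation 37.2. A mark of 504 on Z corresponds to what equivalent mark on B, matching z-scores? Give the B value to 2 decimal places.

B = 557.84

z = (504 − 521)/15 ≈ -1.1333.
B = 600 + z·37.2 = 600 + (504 − 521)·37.2/15 = 557.84.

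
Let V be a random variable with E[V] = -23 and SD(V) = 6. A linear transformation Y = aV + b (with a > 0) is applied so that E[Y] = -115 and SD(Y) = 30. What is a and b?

SD(Y) = a·SD(V) (a > 0), so a = 30/6 = 5.
E[Y] = a·E[V] + b, so b = -115 − 5·(-23) = 0.

a = 5, b = 0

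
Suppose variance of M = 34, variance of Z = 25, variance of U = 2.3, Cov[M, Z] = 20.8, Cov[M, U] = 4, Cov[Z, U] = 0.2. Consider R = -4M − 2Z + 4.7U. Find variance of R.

variance of R = 873.447

variance of R = a²·variance of M + b²·variance of Z + c²·variance of U + 2ab·Cov[M, Z] + 2ac·Cov[M, U] + 2bc·Cov[Z, U], with a = -4, b = -2, c = 4.7.
= 544 + 100 + 50.807 + 332.8 + (-150.4) + (-3.76)
= 873.447.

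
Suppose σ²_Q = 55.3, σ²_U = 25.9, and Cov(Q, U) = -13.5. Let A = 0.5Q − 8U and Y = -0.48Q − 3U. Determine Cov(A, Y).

By bilinearity, Cov(A, Y) = ac·σ²_Q + bd·σ²_U + (ad+bc)·Cov(Q, U), with a=0.5, b=-8, c=-0.48, d=-3.
ac·σ²_Q = 0.5·(-0.48)·55.3 = -13.272
bd·σ²_U = (-8)·(-3)·25.9 = 621.6
(ad+bc)·Cov(Q, U) = (2.34)·(-13.5) = -31.59
Cov(A, Y) = -13.272 + 621.6 + (-31.59) = 576.738.

Cov(A, Y) = 576.738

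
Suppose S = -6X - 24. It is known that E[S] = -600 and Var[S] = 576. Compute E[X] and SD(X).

From S = -6X - 24: E[S] = a·E[X] + b, so E[X] = (E[S] − b)/a = (-600 − (-24))/(-6) = 96.
SD(S) = √576 = 24.
SD(S) = |a|·SD(X), so SD(X) = 24/|-6| = 4.

E[X] = 96, SD(X) = 4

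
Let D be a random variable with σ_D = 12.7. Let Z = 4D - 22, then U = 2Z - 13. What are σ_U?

σ_U = 101.6

σ_Z = |4|·12.7 = 50.8.
σ_U = |2|·50.8 = 101.6.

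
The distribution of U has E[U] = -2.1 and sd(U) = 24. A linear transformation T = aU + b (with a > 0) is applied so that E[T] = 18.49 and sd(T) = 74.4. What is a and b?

sd(T) = a·sd(U) (a > 0), so a = 74.4/24 = 3.1.
E[T] = a·E[U] + b, so b = 18.49 − 3.1·(-2.1) = 25.

a = 3.1, b = 25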